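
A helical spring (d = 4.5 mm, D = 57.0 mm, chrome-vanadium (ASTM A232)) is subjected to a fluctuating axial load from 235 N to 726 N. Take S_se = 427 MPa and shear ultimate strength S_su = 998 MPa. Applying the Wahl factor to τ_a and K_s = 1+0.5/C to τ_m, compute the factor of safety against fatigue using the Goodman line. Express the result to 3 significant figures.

0.551

C = D/d = 57.0/4.5 = 12.6667; K_W = (4C−1)/(4C−4)+0.615/C = 1.1128; K_s = 1+0.5/C = 1.0395
F_a = (F_max−F_min)/2 = 245.5 N; F_m = (F_max+F_min)/2 = 480.5 N
τ_a = K_W·8F_aD/(πd³) = 1.1128 × 391.05 = 435.17 MPa
τ_m = K_s·8F_mD/(πd³) = 1.0395 × 765.37 = 795.58 MPa
Goodman: 1/n_f = τ_a/S_se + τ_m/S_su = 435.17/427 + 795.58/998 = 1.01914 + 0.79718 = 1.8163
n_f = 1/1.8163 = 0.5506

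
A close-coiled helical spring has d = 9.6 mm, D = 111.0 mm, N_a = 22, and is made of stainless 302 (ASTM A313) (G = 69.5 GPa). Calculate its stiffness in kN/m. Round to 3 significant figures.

k = Gd⁴/(8D³N_a) = (69.5×10³ × 9.6⁴) / (8 × 111.0³ × 22)
  = 5.90296e+08 / 2.40703e+08 = 2.4524 N/mm

2.45 kN/m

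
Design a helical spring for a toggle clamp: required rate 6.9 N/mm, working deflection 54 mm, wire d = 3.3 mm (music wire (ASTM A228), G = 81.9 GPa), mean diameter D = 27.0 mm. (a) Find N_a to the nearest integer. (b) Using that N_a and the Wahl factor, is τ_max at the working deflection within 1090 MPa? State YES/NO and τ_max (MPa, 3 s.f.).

(a) 9 coils; (b) YES, τ_max = 835 MPa

N_a = Gd⁴/(8D³k) = (81.9×10³)(3.3⁴)/(8·27.0³·6.9) = 8.939 → N_a = 9
Actual rate k = Gd⁴/(8D³·9) = 6.8536 N/mm
Working load F = kδ = 6.8536·54 = 370.09 N
C = 27.0/3.3 = 8.1818; K_W = (4C−1)/(4C−4)+0.615/C = 1.1796
τ_max = K_W·8FD/(πd³) = 1.1796·708.06 = 835.23 MPa
τ_max ≤ 1090 MPa → acceptable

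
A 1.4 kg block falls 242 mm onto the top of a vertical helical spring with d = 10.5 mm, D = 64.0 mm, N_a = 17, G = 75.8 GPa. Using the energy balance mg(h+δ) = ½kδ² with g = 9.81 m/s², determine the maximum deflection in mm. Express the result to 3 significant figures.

k = Gd⁴/(8D³N_a) = (75.8×10³)(10.5⁴)/(8·64.0³·17) = 25.843 N/mm
W = mg = 1.4 × 9.81 = 13.734 N
½kδ² − Wδ − Wh = 0 → δ = (W + √(W² + 2kWh))/k
δ = (13.734 + √(188.62 + 171787))/25.843 = (13.734 + 414.7)/25.843 = 16.578 mm

16.6 mm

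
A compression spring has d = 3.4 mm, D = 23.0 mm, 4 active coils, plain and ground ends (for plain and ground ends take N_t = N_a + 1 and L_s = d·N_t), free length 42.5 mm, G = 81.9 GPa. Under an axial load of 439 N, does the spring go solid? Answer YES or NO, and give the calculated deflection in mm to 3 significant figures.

k = Gd⁴/(8D³N_a) = (81.9×10³)(3.4⁴)/(8·23.0³·4) = 28.11 N/mm
N_t = 5; L_s = 3.4·5 = 17 mm; δ_solid = L₀ − L_s = 42.5 − 17 = 25.5 mm
δ = F/k = 439/28.11 = 15.617 mm
δ < δ_solid → spring does not go solid

NO, δ = 15.6 mm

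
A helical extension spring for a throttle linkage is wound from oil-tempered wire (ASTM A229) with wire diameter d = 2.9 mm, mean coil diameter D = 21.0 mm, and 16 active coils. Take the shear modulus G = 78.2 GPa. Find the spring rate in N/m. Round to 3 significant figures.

k = Gd⁴/(8D³N_a) = (78.2×10³ × 2.9⁴) / (8 × 21.0³ × 16)
  = 5.53094e+06 / 1.18541e+06 = 4.6659 N/mm = 4665.9 N/m

4670 N/m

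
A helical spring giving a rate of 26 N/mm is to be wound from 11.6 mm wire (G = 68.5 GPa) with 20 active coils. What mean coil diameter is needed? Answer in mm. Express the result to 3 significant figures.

D = (Gd⁴/(8N_a·k))^(1/3) = (68.5×10³·11.6⁴/(8·20·26))^(1/3)
  = (298146)^(1/3) = 66.8051 mm

66.8 mm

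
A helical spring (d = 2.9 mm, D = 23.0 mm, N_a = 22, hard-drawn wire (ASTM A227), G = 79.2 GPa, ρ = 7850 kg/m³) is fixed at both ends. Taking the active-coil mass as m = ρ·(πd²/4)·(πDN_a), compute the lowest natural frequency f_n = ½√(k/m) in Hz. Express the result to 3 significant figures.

89.1 Hz

k = Gd⁴/(8D³N_a) = (79.2×10³)(2.9⁴)/(8·23.0³·22) = 2.6159 N/mm = 2615.9 N/m
Wire length L = πDN_a = π·23.0·22 = 1589.6 mm
m = ρ·(πd²/4)·L = 7850 × 6.6052×10⁻⁶ m² × 1.5896 m = 0.082424 kg
f_n = ½√(k/m) = 0.5·√(2615.9/0.082424) = 0.5·√(31737) = 89.074 Hz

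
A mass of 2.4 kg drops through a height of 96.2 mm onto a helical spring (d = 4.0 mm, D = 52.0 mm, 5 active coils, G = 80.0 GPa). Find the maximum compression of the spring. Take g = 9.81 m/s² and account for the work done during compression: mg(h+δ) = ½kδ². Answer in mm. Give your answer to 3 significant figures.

42.3 mm

k = Gd⁴/(8D³N_a) = (80.0×10³)(4.0⁴)/(8·52.0³·5) = 3.6413 N/mm
W = mg = 2.4 × 9.81 = 23.544 N
½kδ² − Wδ − Wh = 0 → δ = (W + √(W² + 2kWh))/k
δ = (23.544 + √(554.32 + 16494.7))/3.6413 = (23.544 + 130.57)/3.6413 = 42.324 mm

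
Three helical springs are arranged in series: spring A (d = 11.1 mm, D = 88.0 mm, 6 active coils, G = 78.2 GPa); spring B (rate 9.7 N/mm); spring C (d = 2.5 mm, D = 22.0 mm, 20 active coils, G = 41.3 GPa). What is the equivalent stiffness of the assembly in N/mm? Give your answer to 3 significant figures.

0.843 N/mm

k_A = Gd⁴/(8D³N_a) = (78.2×10³)(11.1⁴)/(8·88.0³·6) = 36.292 N/mm
k_C = Gd⁴/(8D³N_a) = (41.3×10³)(2.5⁴)/(8·22.0³·20) = 0.94694 N/mm
Series: 1/k_eq = 1/36.292 + 1/9.7 + 1/0.94694 = 1.1867; k_eq = 0.84269 N/mm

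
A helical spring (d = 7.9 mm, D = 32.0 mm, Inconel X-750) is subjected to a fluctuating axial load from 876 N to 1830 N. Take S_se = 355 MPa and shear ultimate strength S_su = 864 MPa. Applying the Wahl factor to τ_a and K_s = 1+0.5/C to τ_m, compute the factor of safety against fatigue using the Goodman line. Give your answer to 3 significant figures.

C = D/d = 32.0/7.9 = 4.0506; K_W = (4C−1)/(4C−4)+0.615/C = 1.3977; K_s = 1+0.5/C = 1.1234
F_a = (F_max−F_min)/2 = 477 N; F_m = (F_max+F_min)/2 = 1353 N
τ_a = K_W·8F_aD/(πd³) = 1.3977 × 78.836 = 110.19 MPa
τ_m = K_s·8F_mD/(πd³) = 1.1234 × 223.62 = 251.22 MPa
Goodman: 1/n_f = τ_a/S_se + τ_m/S_su = 110.19/355 + 251.22/864 = 0.31039 + 0.29076 = 0.60115
n_f = 1/0.60115 = 1.663

1.66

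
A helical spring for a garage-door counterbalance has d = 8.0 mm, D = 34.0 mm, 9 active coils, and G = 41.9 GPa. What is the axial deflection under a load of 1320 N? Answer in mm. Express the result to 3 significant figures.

k = Gd⁴/(8D³N_a) = (41.9×10³)(8.0⁴)/(8·34.0³·9) = 60.646 N/mm
δ = F/k = 1320 / 60.646 = 21.766 mm

21.8 mm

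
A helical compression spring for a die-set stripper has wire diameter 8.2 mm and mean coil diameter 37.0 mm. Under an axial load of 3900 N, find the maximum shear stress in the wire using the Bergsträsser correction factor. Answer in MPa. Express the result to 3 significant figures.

Spring index C = D/d = 37.0/8.2 = 4.5122
K_B = (4C+2)/(4C−3) = 20.049/15.049 = 1.3323
τ₀ = 8FD/(πd³) = 8·3900·37.0/(π·8.2³) = 1.1544e+06/1732.2 = 666.45 MPa
τ_max = K·τ₀ = 1.3323 × 666.45 = 887.87 MPa

888 MPa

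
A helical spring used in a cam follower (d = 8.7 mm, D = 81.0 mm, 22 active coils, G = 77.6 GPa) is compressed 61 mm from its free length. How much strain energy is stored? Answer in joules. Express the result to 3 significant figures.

k = Gd⁴/(8D³N_a) = (77.6×10³)(8.7⁴)/(8·81.0³·22) = 4.753 N/mm
U = ½kδ² = 0.5 × 4.753 × 61² = 8843 N·mm = 8.843 J

8.84 J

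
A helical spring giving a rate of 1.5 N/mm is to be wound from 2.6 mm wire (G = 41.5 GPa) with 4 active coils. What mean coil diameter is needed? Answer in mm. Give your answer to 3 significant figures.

D = (Gd⁴/(8N_a·k))^(1/3) = (41.5×10³·2.6⁴/(8·4·1.5))^(1/3)
  = (39509.4)^(1/3) = 34.0591 mm

34.1 mm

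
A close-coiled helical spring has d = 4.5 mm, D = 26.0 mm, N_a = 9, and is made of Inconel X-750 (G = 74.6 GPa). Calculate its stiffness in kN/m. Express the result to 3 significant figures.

k = Gd⁴/(8D³N_a) = (74.6×10³ × 4.5⁴) / (8 × 26.0³ × 9)
  = 3.05907e+07 / 1.26547e+06 = 24.173 N/mm

24.2 kN/m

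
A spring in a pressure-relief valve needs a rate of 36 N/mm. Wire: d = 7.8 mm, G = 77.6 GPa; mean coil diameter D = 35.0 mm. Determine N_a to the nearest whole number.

N_a = Gd⁴/(8D³k) = (77.6×10³ × 7.8⁴)/(8 × 35.0³ × 36)
    = 2.87237e+08 / 1.2348e+07 = 23.26 → 23 coils

23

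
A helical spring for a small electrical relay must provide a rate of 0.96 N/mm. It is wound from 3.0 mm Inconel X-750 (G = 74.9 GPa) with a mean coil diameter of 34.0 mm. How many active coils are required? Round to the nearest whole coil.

N_a = Gd⁴/(8D³k) = (74.9×10³ × 3.0⁴)/(8 × 34.0³ × 0.96)
    = 6.0669e+06 / 301855 = 20.1 → 20 coils

20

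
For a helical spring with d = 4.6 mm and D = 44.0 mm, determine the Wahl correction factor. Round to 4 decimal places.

1.1519

C = D/d = 44.0/4.6 = 9.5652
K_W = (4C−1)/(4C−4) + 0.615/C = 37.261/34.261 + 0.0643 = 1.1519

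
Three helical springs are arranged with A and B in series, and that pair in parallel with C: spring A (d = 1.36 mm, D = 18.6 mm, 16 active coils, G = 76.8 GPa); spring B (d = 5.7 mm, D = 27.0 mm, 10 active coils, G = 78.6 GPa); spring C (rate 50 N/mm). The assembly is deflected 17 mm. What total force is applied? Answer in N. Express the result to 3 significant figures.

855 N

k_A = Gd⁴/(8D³N_a) = (76.8×10³)(1.36⁴)/(8·18.6³·16) = 0.31898 N/mm
k_B = Gd⁴/(8D³N_a) = (78.6×10³)(5.7⁴)/(8·27.0³·10) = 52.692 N/mm
Springs A,B series: k_AB = 1/(1/0.31898+1/52.692) = 0.31706 N/mm; parallel with C: k_eq = 0.31706+50 = 50.317 N/mm
F = k_eq·δ = 50.317·17 = 855.39 N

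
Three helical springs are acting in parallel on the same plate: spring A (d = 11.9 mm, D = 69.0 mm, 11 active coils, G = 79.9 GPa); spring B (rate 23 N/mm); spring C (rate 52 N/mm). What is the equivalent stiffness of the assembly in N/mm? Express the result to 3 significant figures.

130 N/mm

k_A = Gd⁴/(8D³N_a) = (79.9×10³)(11.9⁴)/(8·69.0³·11) = 55.425 N/mm
Parallel: k_eq = 55.425 + 23 + 52 = 130.42 N/mm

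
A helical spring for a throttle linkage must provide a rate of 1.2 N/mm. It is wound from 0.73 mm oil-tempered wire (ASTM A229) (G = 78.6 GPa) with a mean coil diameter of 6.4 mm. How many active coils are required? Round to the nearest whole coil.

9

N_a = Gd⁴/(8D³k) = (78.6×10³ × 0.73⁴)/(8 × 6.4³ × 1.2)
    = 22321 / 2516.58 = 8.87 → 9 coils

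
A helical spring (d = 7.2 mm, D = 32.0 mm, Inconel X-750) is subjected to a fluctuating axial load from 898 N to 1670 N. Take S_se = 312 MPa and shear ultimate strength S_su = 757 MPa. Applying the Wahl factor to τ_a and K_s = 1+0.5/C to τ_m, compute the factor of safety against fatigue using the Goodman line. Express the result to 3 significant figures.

C = D/d = 32.0/7.2 = 4.4444; K_W = (4C−1)/(4C−4)+0.615/C = 1.3561; K_s = 1+0.5/C = 1.1125
F_a = (F_max−F_min)/2 = 386 N; F_m = (F_max+F_min)/2 = 1284 N
τ_a = K_W·8F_aD/(πd³) = 1.3561 × 84.271 = 114.28 MPa
τ_m = K_s·8F_mD/(πd³) = 1.1125 × 280.32 = 311.86 MPa
Goodman: 1/n_f = τ_a/S_se + τ_m/S_su = 114.28/312 + 311.86/757 = 0.36629 + 0.41197 = 0.77825
n_f = 1/0.77825 = 1.285

1.28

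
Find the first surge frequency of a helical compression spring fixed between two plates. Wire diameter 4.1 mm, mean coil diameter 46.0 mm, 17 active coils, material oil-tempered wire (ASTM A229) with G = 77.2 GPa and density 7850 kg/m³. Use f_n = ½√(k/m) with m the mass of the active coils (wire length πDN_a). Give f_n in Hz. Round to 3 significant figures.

40.2 Hz

k = Gd⁴/(8D³N_a) = (77.2×10³)(4.1⁴)/(8·46.0³·17) = 1.6479 N/mm = 1647.9 N/m
Wire length L = πDN_a = π·46.0·17 = 2456.7 mm
m = ρ·(πd²/4)·L = 7850 × 13.203×10⁻⁶ m² × 2.4567 m = 0.25461 kg
f_n = ½√(k/m) = 0.5·√(1647.9/0.25461) = 0.5·√(6472.3) = 40.225 Hz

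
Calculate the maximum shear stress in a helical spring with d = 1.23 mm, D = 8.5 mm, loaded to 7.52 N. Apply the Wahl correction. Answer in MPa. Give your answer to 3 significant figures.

106 MPa

Spring index C = D/d = 8.5/1.23 = 6.9106
K_W = (4C−1)/(4C−4) + 0.615/C = 26.642/23.642 + 0.0890 = 1.2159
τ₀ = 8FD/(πd³) = 8·7.52·8.5/(π·1.23³) = 511.36/5.8461 = 87.47 MPa
τ_max = K·τ₀ = 1.2159 × 87.47 = 106.35 MPa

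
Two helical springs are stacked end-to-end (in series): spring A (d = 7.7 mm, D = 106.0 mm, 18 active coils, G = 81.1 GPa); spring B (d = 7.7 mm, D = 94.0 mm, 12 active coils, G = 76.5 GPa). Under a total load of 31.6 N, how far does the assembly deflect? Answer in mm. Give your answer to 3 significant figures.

k_A = Gd⁴/(8D³N_a) = (81.1×10³)(7.7⁴)/(8·106.0³·18) = 1.6623 N/mm
k_B = Gd⁴/(8D³N_a) = (76.5×10³)(7.7⁴)/(8·94.0³·12) = 3.3726 N/mm
Series: 1/k_eq = 1/1.6623 + 1/3.3726 = 0.89809; k_eq = 1.1135 N/mm
δ = F/k_eq = 31.6/1.1135 = 28.38 mm

28.4 mm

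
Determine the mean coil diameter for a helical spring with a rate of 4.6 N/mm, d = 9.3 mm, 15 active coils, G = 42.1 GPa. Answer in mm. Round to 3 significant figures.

82.9 mm

D = (Gd⁴/(8N_a·k))^(1/3) = (42.1×10³·9.3⁴/(8·15·4.6))^(1/3)
  = (570525)^(1/3) = 82.9389 mm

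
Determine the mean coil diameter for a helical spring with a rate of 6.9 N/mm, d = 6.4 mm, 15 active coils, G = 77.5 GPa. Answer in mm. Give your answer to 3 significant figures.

54.0 mm

D = (Gd⁴/(8N_a·k))^(1/3) = (77.5×10³·6.4⁴/(8·15·6.9))^(1/3)
  = (157033)^(1/3) = 53.9507 mm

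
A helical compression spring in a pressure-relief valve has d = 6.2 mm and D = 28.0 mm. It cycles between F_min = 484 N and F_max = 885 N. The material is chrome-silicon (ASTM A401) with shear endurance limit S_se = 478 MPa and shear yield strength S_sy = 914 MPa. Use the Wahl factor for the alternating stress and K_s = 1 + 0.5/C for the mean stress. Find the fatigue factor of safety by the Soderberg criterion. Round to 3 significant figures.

C = D/d = 28.0/6.2 = 4.5161; K_W = (4C−1)/(4C−4)+0.615/C = 1.3495; K_s = 1+0.5/C = 1.1107
F_a = (F_max−F_min)/2 = 200.5 N; F_m = (F_max+F_min)/2 = 684.5 N
τ_a = K_W·8F_aD/(πd³) = 1.3495 × 59.984 = 80.948 MPa
τ_m = K_s·8F_mD/(πd³) = 1.1107 × 204.78 = 227.46 MPa
Soderberg: 1/n_f = τ_a/S_se + τ_m/S_sy = 80.948/478 + 227.46/914 = 0.16935 + 0.24886 = 0.41821
n_f = 1/0.41821 = 2.391

2.39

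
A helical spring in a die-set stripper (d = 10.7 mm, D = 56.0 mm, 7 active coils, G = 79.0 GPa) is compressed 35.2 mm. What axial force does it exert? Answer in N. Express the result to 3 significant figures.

3710 N

k = Gd⁴/(8D³N_a) = (79.0×10³)(10.7⁴)/(8·56.0³·7) = 105.3 N/mm
F = k·δ = 105.3 × 35.2 = 3706.4 N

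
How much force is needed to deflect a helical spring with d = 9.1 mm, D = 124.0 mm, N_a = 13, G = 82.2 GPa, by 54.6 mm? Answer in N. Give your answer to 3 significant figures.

155 N

k = Gd⁴/(8D³N_a) = (82.2×10³)(9.1⁴)/(8·124.0³·13) = 2.8428 N/mm
F = k·δ = 2.8428 × 54.6 = 155.21 N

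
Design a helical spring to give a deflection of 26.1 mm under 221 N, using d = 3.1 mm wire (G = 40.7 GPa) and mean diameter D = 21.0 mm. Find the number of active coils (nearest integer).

6

Required rate k = F/δ = 221/26.1 = 8.4674 N/mm
N_a = Gd⁴/(8D³k) = (40.7×10³ × 3.1⁴)/(8 × 21.0³ × 8.4674)
    = 3.75873e+06 / 627335 = 5.992 → 6 coils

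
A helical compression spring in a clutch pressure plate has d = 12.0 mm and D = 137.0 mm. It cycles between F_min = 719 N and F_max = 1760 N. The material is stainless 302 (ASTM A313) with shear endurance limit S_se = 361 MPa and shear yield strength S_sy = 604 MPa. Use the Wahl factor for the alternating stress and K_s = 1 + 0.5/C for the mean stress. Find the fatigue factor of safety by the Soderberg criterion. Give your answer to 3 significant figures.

1.32

C = D/d = 137.0/12.0 = 11.4167; K_W = (4C−1)/(4C−4)+0.615/C = 1.1259; K_s = 1+0.5/C = 1.0438
F_a = (F_max−F_min)/2 = 520.5 N; F_m = (F_max+F_min)/2 = 1239.5 N
τ_a = K_W·8F_aD/(πd³) = 1.1259 × 105.08 = 118.31 MPa
τ_m = K_s·8F_mD/(πd³) = 1.0438 × 250.24 = 261.2 MPa
Soderberg: 1/n_f = τ_a/S_se + τ_m/S_sy = 118.31/361 + 261.2/604 = 0.32773 + 0.43246 = 0.76019
n_f = 1/0.76019 = 1.315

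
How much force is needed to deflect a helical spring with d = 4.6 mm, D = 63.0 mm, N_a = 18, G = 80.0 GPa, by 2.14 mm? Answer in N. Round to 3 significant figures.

k = Gd⁴/(8D³N_a) = (80.0×10³)(4.6⁴)/(8·63.0³·18) = 0.9948 N/mm
F = k·δ = 0.9948 × 2.14 = 2.1289 N

2.13 N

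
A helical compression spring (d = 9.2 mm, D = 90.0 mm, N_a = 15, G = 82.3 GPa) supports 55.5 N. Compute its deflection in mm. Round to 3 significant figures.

k = Gd⁴/(8D³N_a) = (82.3×10³)(9.2⁴)/(8·90.0³·15) = 6.7397 N/mm
δ = F/k = 55.5 / 6.7397 = 8.2348 mm

8.23 mm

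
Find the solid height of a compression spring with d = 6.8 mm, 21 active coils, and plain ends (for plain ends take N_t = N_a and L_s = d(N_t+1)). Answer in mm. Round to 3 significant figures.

plain ends: N_t = N_a = 21
L_s = d·(N_t+1) = 6.8 × 22 = 149.6 mm

150 mm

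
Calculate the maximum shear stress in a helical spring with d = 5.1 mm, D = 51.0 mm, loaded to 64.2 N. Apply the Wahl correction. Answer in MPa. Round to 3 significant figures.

Spring index C = D/d = 51.0/5.1 = 10.0000
K_W = (4C−1)/(4C−4) + 0.615/C = 39.000/36.000 + 0.0615 = 1.1448
τ₀ = 8FD/(πd³) = 8·64.2·51.0/(π·5.1³) = 26193.6/416.74 = 62.854 MPa
τ_max = K·τ₀ = 1.1448 × 62.854 = 71.958 MPa

72.0 MPa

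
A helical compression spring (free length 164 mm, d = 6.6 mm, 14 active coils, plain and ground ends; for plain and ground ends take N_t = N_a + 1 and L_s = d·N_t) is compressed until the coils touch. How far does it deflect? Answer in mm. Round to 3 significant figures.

N_t = 15; L_s = 6.6·15 = 99 mm
δ_solid = L₀ − L_s = 164 − 99 = 65 mm

65.0 mm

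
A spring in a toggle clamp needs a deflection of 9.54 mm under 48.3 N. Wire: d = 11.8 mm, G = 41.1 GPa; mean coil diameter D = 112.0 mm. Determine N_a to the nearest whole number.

14

Required rate k = F/δ = 48.3/9.54 = 5.0629 N/mm
N_a = Gd⁴/(8D³k) = (41.1×10³ × 11.8⁴)/(8 × 112.0³ × 5.0629)
    = 7.96838e+08 / 5.6904e+07 = 14 → 14 coils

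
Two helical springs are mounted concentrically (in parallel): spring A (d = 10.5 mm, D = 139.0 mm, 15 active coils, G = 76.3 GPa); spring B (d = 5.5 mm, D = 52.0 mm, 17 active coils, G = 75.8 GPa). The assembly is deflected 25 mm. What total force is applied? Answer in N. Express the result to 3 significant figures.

163 N

k_A = Gd⁴/(8D³N_a) = (76.3×10³)(10.5⁴)/(8·139.0³·15) = 2.8778 N/mm
k_B = Gd⁴/(8D³N_a) = (75.8×10³)(5.5⁴)/(8·52.0³·17) = 3.6272 N/mm
Parallel: k_eq = 2.8778 + 3.6272 = 6.505 N/mm
F = k_eq·δ = 6.505·25 = 162.62 N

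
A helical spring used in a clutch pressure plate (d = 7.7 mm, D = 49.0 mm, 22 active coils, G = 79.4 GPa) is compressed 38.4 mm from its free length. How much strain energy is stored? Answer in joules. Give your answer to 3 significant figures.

9.94 J

k = Gd⁴/(8D³N_a) = (79.4×10³)(7.7⁴)/(8·49.0³·22) = 13.48 N/mm
U = ½kδ² = 0.5 × 13.48 × 38.4² = 9938.4 N·mm = 9.9384 J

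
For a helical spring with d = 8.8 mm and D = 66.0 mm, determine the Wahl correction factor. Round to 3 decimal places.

C = D/d = 66.0/8.8 = 7.5000
K_W = (4C−1)/(4C−4) + 0.615/C = 29.000/26.000 + 0.0820 = 1.1974

1.197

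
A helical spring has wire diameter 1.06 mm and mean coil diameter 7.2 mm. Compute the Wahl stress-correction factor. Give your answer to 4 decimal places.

C = D/d = 7.2/1.06 = 6.7925
K_W = (4C−1)/(4C−4) + 0.615/C = 26.170/23.170 + 0.0905 = 1.2200

1.2200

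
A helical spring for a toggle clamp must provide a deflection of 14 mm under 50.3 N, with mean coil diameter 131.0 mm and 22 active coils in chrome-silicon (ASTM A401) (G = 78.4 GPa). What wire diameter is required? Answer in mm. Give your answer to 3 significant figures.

Required rate k = F/δ = 50.3/14 = 3.5929 N/mm
d = (8D³N_a·k / G)^(1/4) = (8·131.0³·22·3.5929 / (78.4×10³))^0.25
  = (18132)^0.25 = 11.6041 mm

11.6 mm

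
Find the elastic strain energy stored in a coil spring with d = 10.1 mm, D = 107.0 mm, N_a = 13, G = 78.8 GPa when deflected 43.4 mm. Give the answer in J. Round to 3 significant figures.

6.06 J

k = Gd⁴/(8D³N_a) = (78.8×10³)(10.1⁴)/(8·107.0³·13) = 6.4362 N/mm
U = ½kδ² = 0.5 × 6.4362 × 43.4² = 6061.4 N·mm = 6.0614 J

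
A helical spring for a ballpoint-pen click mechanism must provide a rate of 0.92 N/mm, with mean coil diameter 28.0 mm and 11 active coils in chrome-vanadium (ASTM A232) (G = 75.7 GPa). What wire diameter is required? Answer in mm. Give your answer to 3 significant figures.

d = (8D³N_a·k / G)^(1/4) = (8·28.0³·11·0.92 / (75.7×10³))^0.25
  = (23.477)^0.25 = 2.2012 mm

2.20 mm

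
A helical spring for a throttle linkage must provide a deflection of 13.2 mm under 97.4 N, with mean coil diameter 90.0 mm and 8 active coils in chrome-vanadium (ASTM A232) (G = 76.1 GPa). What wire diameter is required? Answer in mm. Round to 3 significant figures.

Required rate k = F/δ = 97.4/13.2 = 7.3788 N/mm
d = (8D³N_a·k / G)^(1/4) = (8·90.0³·8·7.3788 / (76.1×10³))^0.25
  = (4523.8)^0.25 = 8.2012 mm

8.20 mm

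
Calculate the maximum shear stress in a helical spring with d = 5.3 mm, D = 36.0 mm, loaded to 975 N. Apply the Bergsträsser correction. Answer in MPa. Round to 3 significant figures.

Spring index C = D/d = 36.0/5.3 = 6.7925
K_B = (4C+2)/(4C−3) = 29.170/24.170 = 1.2069
τ₀ = 8FD/(πd³) = 8·975·36.0/(π·5.3³) = 280800/467.71 = 600.37 MPa
τ_max = K·τ₀ = 1.2069 × 600.37 = 724.57 MPa

725 MPa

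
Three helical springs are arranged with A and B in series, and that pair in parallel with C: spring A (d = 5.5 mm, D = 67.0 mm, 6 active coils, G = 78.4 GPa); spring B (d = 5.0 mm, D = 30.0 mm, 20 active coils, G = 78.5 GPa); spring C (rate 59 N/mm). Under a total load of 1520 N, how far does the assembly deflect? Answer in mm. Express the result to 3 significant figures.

24.3 mm

k_A = Gd⁴/(8D³N_a) = (78.4×10³)(5.5⁴)/(8·67.0³·6) = 4.9694 N/mm
k_B = Gd⁴/(8D³N_a) = (78.5×10³)(5.0⁴)/(8·30.0³·20) = 11.357 N/mm
Springs A,B series: k_AB = 1/(1/4.9694+1/11.357) = 3.4568 N/mm; parallel with C: k_eq = 3.4568+59 = 62.457 N/mm
δ = F/k_eq = 1520/62.457 = 24.337 mm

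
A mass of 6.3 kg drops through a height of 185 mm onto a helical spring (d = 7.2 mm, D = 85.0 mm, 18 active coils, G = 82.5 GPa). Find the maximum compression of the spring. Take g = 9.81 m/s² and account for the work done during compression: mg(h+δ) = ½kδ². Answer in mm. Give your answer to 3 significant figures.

123 mm

k = Gd⁴/(8D³N_a) = (82.5×10³)(7.2⁴)/(8·85.0³·18) = 2.5071 N/mm
W = mg = 6.3 × 9.81 = 61.803 N
½kδ² − Wδ − Wh = 0 → δ = (W + √(W² + 2kWh))/k
δ = (61.803 + √(3819.6 + 57329.2))/2.5071 = (61.803 + 247.28)/2.5071 = 123.29 mm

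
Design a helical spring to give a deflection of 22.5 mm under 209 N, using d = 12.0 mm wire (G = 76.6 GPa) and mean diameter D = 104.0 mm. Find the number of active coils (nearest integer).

Required rate k = F/δ = 209/22.5 = 9.2889 N/mm
N_a = Gd⁴/(8D³k) = (76.6×10³ × 12.0⁴)/(8 × 104.0³ × 9.2889)
    = 1.58838e+09 / 8.35899e+07 = 19 → 19 coils

19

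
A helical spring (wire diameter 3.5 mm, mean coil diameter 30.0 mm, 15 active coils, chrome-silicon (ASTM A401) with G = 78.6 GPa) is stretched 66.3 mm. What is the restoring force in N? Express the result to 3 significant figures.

241 N

k = Gd⁴/(8D³N_a) = (78.6×10³)(3.5⁴)/(8·30.0³·15) = 3.6404 N/mm
F = k·δ = 3.6404 × 66.3 = 241.36 N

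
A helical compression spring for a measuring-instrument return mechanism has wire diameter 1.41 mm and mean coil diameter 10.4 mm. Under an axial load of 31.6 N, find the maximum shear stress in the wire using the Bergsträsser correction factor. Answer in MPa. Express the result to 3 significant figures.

Spring index C = D/d = 10.4/1.41 = 7.3759
K_B = (4C+2)/(4C−3) = 31.504/26.504 = 1.1887
τ₀ = 8FD/(πd³) = 8·31.6·10.4/(π·1.41³) = 2629.12/8.8066 = 298.54 MPa
τ_max = K·τ₀ = 1.1887 × 298.54 = 354.86 MPa

355 MPa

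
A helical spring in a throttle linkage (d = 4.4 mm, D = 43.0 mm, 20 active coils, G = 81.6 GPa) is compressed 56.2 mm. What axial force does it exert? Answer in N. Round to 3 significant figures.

135 N

k = Gd⁴/(8D³N_a) = (81.6×10³)(4.4⁴)/(8·43.0³·20) = 2.4042 N/mm
F = k·δ = 2.4042 × 56.2 = 135.12 N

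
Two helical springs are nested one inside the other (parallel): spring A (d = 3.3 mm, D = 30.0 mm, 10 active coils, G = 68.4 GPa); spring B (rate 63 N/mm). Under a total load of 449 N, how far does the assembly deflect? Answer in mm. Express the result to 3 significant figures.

6.73 mm

k_A = Gd⁴/(8D³N_a) = (68.4×10³)(3.3⁴)/(8·30.0³·10) = 3.7554 N/mm
Parallel: k_eq = 3.7554 + 63 = 66.755 N/mm
δ = F/k_eq = 449/66.755 = 6.726 mm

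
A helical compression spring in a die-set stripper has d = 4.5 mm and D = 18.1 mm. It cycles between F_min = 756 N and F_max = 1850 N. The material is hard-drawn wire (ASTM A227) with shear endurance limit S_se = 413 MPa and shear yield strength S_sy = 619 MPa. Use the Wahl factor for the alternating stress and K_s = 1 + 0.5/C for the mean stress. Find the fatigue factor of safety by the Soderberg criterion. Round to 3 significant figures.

0.468

C = D/d = 18.1/4.5 = 4.0222; K_W = (4C−1)/(4C−4)+0.615/C = 1.4011; K_s = 1+0.5/C = 1.1243
F_a = (F_max−F_min)/2 = 547 N; F_m = (F_max+F_min)/2 = 1303 N
τ_a = K_W·8F_aD/(πd³) = 1.4011 × 276.67 = 387.64 MPa
τ_m = K_s·8F_mD/(πd³) = 1.1243 × 659.06 = 740.99 MPa
Soderberg: 1/n_f = τ_a/S_se + τ_m/S_sy = 387.64/413 + 740.99/619 = 0.93859 + 1.19707 = 2.1357
n_f = 1/2.1357 = 0.4682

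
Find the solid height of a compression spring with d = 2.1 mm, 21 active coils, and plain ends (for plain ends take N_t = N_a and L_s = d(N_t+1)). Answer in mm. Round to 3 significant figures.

46.2 mm

plain ends: N_t = N_a = 21
L_s = d·(N_t+1) = 2.1 × 22 = 46.2 mm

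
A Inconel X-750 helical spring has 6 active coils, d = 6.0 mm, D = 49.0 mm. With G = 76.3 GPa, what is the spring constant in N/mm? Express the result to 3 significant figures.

k = Gd⁴/(8D³N_a) = (76.3×10³ × 6.0⁴) / (8 × 49.0³ × 6)
  = 9.88848e+07 / 5.64715e+06 = 17.511 N/mm

17.5 N/mm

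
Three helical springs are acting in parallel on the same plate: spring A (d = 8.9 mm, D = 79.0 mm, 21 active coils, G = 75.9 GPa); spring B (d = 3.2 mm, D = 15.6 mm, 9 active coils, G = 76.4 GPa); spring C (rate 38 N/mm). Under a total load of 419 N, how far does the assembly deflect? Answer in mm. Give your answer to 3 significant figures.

k_A = Gd⁴/(8D³N_a) = (75.9×10³)(8.9⁴)/(8·79.0³·21) = 5.7493 N/mm
k_B = Gd⁴/(8D³N_a) = (76.4×10³)(3.2⁴)/(8·15.6³·9) = 29.308 N/mm
Parallel: k_eq = 5.7493 + 29.308 + 38 = 73.057 N/mm
δ = F/k_eq = 419/73.057 = 5.7352 mm

5.74 mm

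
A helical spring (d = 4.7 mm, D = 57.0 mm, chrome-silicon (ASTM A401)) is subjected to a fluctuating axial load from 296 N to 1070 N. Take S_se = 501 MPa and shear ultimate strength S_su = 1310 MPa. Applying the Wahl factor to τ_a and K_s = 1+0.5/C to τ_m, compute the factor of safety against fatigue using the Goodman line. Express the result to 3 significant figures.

0.509

C = D/d = 57.0/4.7 = 12.1277; K_W = (4C−1)/(4C−4)+0.615/C = 1.1181; K_s = 1+0.5/C = 1.0412
F_a = (F_max−F_min)/2 = 387 N; F_m = (F_max+F_min)/2 = 683 N
τ_a = K_W·8F_aD/(πd³) = 1.1181 × 541.04 = 604.95 MPa
τ_m = K_s·8F_mD/(πd³) = 1.0412 × 954.87 = 994.23 MPa
Goodman: 1/n_f = τ_a/S_se + τ_m/S_su = 604.95/501 + 994.23/1310 = 1.20748 + 0.75896 = 1.9664
n_f = 1/1.9664 = 0.5085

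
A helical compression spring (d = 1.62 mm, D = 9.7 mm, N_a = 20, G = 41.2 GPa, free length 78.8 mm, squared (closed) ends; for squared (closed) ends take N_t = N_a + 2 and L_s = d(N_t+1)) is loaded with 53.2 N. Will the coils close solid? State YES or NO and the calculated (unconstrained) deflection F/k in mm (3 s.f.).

k = Gd⁴/(8D³N_a) = (41.2×10³)(1.62⁴)/(8·9.7³·20) = 1.9432 N/mm
N_t = 22; L_s = 1.62·23 = 37.26 mm; δ_solid = L₀ − L_s = 78.8 − 37.26 = 41.54 mm
δ = F/k = 53.2/1.9432 = 27.377 mm
δ < δ_solid → spring does not go solid

NO, δ = 27.4 mm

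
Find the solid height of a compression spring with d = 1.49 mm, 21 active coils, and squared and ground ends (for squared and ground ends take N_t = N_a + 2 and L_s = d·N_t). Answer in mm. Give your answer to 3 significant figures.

34.3 mm

squared and ground ends: N_t = N_a + 2 = 21 + 2 = 23
L_s = d·N_t = 1.49 × 23 = 34.27 mm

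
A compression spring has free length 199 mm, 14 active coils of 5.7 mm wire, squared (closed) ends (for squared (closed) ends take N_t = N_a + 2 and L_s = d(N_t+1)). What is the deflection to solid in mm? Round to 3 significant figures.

N_t = 16; L_s = 5.7·17 = 96.9 mm
δ_solid = L₀ − L_s = 199 − 96.9 = 102.1 mm

102 mm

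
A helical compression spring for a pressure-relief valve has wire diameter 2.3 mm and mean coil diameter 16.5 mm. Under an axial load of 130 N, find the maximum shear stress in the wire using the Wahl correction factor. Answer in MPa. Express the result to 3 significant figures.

542 MPa

Spring index C = D/d = 16.5/2.3 = 7.1739
K_W = (4C−1)/(4C−4) + 0.615/C = 27.696/24.696 + 0.0857 = 1.2072
τ₀ = 8FD/(πd³) = 8·130·16.5/(π·2.3³) = 17160/38.224 = 448.94 MPa
τ_max = K·τ₀ = 1.2072 × 448.94 = 541.96 MPa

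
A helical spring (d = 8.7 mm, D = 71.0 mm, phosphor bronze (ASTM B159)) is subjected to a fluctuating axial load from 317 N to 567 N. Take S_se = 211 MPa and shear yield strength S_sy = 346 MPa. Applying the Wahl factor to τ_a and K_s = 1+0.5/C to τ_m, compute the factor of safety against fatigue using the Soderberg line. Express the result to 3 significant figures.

C = D/d = 71.0/8.7 = 8.1609; K_W = (4C−1)/(4C−4)+0.615/C = 1.1801; K_s = 1+0.5/C = 1.0613
F_a = (F_max−F_min)/2 = 125 N; F_m = (F_max+F_min)/2 = 442 N
τ_a = K_W·8F_aD/(πd³) = 1.1801 × 34.32 = 40.501 MPa
τ_m = K_s·8F_mD/(πd³) = 1.0613 × 121.36 = 128.79 MPa
Soderberg: 1/n_f = τ_a/S_se + τ_m/S_sy = 40.501/211 + 128.79/346 = 0.19195 + 0.37223 = 0.56418
n_f = 1/0.56418 = 1.772

1.77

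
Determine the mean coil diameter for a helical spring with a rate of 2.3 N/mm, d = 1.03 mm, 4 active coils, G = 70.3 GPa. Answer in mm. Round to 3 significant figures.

D = (Gd⁴/(8N_a·k))^(1/3) = (70.3×10³·1.03⁴/(8·4·2.3))^(1/3)
  = (1075.04)^(1/3) = 10.2441 mm

10.2 mm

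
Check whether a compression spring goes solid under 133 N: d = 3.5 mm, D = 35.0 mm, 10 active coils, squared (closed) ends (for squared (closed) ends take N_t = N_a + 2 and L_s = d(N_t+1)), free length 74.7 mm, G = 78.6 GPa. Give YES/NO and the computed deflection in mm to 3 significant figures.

YES, δ = 38.7 mm

k = Gd⁴/(8D³N_a) = (78.6×10³)(3.5⁴)/(8·35.0³·10) = 3.4388 N/mm
N_t = 12; L_s = 3.5·13 = 45.5 mm; δ_solid = L₀ − L_s = 74.7 − 45.5 = 29.2 mm
δ = F/k = 133/3.4388 = 38.677 mm
δ ≥ δ_solid → spring goes solid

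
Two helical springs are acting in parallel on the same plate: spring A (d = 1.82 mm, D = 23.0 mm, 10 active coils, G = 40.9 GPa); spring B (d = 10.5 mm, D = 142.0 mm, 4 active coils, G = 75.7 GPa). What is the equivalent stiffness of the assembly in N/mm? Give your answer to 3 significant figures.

10.5 N/mm

k_A = Gd⁴/(8D³N_a) = (40.9×10³)(1.82⁴)/(8·23.0³·10) = 0.46104 N/mm
k_B = Gd⁴/(8D³N_a) = (75.7×10³)(10.5⁴)/(8·142.0³·4) = 10.042 N/mm
Parallel: k_eq = 0.46104 + 10.042 = 10.503 N/mm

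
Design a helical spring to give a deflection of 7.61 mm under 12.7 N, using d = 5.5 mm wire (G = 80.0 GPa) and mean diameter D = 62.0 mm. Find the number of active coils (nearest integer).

23

Required rate k = F/δ = 12.7/7.61 = 1.6689 N/mm
N_a = Gd⁴/(8D³k) = (80.0×10³ × 5.5⁴)/(8 × 62.0³ × 1.6689)
    = 7.3205e+07 / 3.18188e+06 = 23.01 → 23 coils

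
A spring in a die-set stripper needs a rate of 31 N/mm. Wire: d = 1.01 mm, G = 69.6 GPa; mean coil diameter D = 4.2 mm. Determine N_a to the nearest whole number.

N_a = Gd⁴/(8D³k) = (69.6×10³ × 1.01⁴)/(8 × 4.2³ × 31)
    = 72426 / 18373.8 = 3.942 → 4 coils

4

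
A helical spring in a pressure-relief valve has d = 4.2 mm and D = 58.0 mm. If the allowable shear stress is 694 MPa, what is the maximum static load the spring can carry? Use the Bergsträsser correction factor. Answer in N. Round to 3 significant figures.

318 N

C = D/d = 58.0/4.2 = 13.8095
K_B = (4C+2)/(4C−3) = 57.238/52.238 = 1.0957
τ_max = K·8FD/(πd³) → F_max = τ_allow·πd³/(8DK)
F_max = 694·π·4.2³/(8·58.0·1.0957) = 1.6153e+05/508.41 = 317.72 N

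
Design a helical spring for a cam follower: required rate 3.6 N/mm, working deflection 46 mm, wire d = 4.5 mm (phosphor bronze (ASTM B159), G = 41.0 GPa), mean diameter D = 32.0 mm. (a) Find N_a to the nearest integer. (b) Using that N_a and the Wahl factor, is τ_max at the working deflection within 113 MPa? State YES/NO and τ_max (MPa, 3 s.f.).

N_a = Gd⁴/(8D³k) = (41.0×10³)(4.5⁴)/(8·32.0³·3.6) = 17.82 → N_a = 18
Actual rate k = Gd⁴/(8D³·18) = 3.563 N/mm
Working load F = kδ = 3.563·46 = 163.9 N
C = 32.0/4.5 = 7.1111; K_W = (4C−1)/(4C−4)+0.615/C = 1.2092
τ_max = K_W·8FD/(πd³) = 1.2092·146.57 = 177.23 MPa
τ_max > 113 MPa → exceeds allowable

(a) 18 coils; (b) NO, τ_max = 177 MPa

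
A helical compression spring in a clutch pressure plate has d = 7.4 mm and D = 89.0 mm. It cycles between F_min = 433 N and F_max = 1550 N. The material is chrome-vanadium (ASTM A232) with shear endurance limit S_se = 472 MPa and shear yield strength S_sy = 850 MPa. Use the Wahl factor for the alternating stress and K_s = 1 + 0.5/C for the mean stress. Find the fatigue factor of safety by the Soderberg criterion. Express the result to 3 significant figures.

C = D/d = 89.0/7.4 = 12.0270; K_W = (4C−1)/(4C−4)+0.615/C = 1.1191; K_s = 1+0.5/C = 1.0416
F_a = (F_max−F_min)/2 = 558.5 N; F_m = (F_max+F_min)/2 = 991.5 N
τ_a = K_W·8F_aD/(πd³) = 1.1191 × 312.36 = 349.58 MPa
τ_m = K_s·8F_mD/(πd³) = 1.0416 × 554.53 = 577.59 MPa
Soderberg: 1/n_f = τ_a/S_se + τ_m/S_sy = 349.58/472 + 577.59/850 = 0.74064 + 0.67951 = 1.4201
n_f = 1/1.4201 = 0.7042

0.704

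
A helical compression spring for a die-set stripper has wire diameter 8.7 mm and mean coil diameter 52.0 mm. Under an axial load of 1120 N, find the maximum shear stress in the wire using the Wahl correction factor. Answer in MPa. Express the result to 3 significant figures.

Spring index C = D/d = 52.0/8.7 = 5.9770
K_W = (4C−1)/(4C−4) + 0.615/C = 22.908/19.908 + 0.1029 = 1.2536
τ₀ = 8FD/(πd³) = 8·1120·52.0/(π·8.7³) = 465920/2068.7 = 225.22 MPa
τ_max = K·τ₀ = 1.2536 × 225.22 = 282.33 MPa

282 MPa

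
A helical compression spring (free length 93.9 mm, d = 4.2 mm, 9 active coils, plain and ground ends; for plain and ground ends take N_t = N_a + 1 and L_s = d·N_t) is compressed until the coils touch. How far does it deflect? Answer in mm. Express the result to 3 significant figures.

51.9 mm

N_t = 10; L_s = 4.2·10 = 42 mm
δ_solid = L₀ − L_s = 93.9 − 42 = 51.9 mm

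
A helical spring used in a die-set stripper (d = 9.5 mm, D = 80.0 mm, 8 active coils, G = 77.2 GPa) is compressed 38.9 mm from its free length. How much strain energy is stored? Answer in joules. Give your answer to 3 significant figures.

k = Gd⁴/(8D³N_a) = (77.2×10³)(9.5⁴)/(8·80.0³·8) = 19.189 N/mm
U = ½kδ² = 0.5 × 19.189 × 38.9² = 14519 N·mm = 14.519 J

14.5 J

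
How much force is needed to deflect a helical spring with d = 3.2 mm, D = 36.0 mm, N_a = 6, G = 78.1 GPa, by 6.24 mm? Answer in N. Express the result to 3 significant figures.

k = Gd⁴/(8D³N_a) = (78.1×10³)(3.2⁴)/(8·36.0³·6) = 3.6568 N/mm
F = k·δ = 3.6568 × 6.24 = 22.818 N

22.8 N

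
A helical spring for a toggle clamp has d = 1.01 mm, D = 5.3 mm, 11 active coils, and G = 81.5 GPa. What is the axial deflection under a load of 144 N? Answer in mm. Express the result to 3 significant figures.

22.2 mm

k = Gd⁴/(8D³N_a) = (81.5×10³)(1.01⁴)/(8·5.3³·11) = 6.4734 N/mm
δ = F/k = 144 / 6.4734 = 22.245 mm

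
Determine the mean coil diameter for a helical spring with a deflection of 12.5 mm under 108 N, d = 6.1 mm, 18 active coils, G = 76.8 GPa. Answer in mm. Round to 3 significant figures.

44.0 mm

Required rate k = F/δ = 108/12.5 = 8.64 N/mm
D = (Gd⁴/(8N_a·k))^(1/3) = (76.8×10³·6.1⁴/(8·18·8.64))^(1/3)
  = (85468.2)^(1/3) = 44.0489 mm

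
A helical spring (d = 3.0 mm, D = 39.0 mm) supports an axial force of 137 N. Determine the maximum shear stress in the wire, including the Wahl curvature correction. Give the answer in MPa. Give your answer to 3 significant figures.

Spring index C = D/d = 39.0/3.0 = 13.0000
K_W = (4C−1)/(4C−4) + 0.615/C = 51.000/48.000 + 0.0473 = 1.1098
τ₀ = 8FD/(πd³) = 8·137·39.0/(π·3.0³) = 42744/84.823 = 503.92 MPa
τ_max = K·τ₀ = 1.1098 × 503.92 = 559.25 MPa

559 MPa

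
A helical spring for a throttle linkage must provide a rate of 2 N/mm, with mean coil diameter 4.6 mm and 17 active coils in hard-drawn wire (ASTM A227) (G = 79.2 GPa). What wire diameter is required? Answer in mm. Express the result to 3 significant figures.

d = (8D³N_a·k / G)^(1/4) = (8·4.6³·17·2 / (79.2×10³))^0.25
  = (0.33429)^0.25 = 0.7604 mm

0.760 mm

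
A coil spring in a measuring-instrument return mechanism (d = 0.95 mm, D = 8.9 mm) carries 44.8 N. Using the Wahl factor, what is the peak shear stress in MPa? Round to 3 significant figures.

Spring index C = D/d = 8.9/0.95 = 9.3684
K_W = (4C−1)/(4C−4) + 0.615/C = 36.474/33.474 + 0.0656 = 1.1553
τ₀ = 8FD/(πd³) = 8·44.8·8.9/(π·0.95³) = 3189.76/2.6935 = 1184.2 MPa
τ_max = K·τ₀ = 1.1553 × 1184.2 = 1368.1 MPa

1370 MPa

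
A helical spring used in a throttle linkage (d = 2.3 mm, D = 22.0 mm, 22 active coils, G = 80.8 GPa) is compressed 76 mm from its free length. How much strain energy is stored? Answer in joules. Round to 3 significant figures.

3.48 J

k = Gd⁴/(8D³N_a) = (80.8×10³)(2.3⁴)/(8·22.0³·22) = 1.2065 N/mm
U = ½kδ² = 0.5 × 1.2065 × 76² = 3484.5 N·mm = 3.4845 J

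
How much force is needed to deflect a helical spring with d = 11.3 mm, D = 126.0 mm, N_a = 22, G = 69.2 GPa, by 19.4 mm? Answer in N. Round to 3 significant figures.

62.2 N

k = Gd⁴/(8D³N_a) = (69.2×10³)(11.3⁴)/(8·126.0³·22) = 3.2048 N/mm
F = k·δ = 3.2048 × 19.4 = 62.172 N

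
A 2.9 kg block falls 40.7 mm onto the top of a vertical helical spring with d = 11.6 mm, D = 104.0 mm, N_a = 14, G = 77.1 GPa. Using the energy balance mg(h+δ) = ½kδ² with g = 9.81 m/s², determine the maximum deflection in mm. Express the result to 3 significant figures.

17.3 mm

k = Gd⁴/(8D³N_a) = (77.1×10³)(11.6⁴)/(8·104.0³·14) = 11.081 N/mm
W = mg = 2.9 × 9.81 = 28.449 N
½kδ² − Wδ − Wh = 0 → δ = (W + √(W² + 2kWh))/k
δ = (28.449 + √(809.35 + 25660.2))/11.081 = (28.449 + 162.69)/11.081 = 17.25 mm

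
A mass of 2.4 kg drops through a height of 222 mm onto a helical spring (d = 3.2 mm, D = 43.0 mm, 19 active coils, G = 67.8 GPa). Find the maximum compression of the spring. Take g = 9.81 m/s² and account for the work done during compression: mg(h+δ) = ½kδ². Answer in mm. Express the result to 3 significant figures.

k = Gd⁴/(8D³N_a) = (67.8×10³)(3.2⁴)/(8·43.0³·19) = 0.58828 N/mm
W = mg = 2.4 × 9.81 = 23.544 N
½kδ² − Wδ − Wh = 0 → δ = (W + √(W² + 2kWh))/k
δ = (23.544 + √(554.32 + 6149.56))/0.58828 = (23.544 + 81.877)/0.58828 = 179.2 mm

179 mm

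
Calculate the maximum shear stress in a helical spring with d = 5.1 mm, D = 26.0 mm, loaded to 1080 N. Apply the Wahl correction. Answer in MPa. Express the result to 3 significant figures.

703 MPa

Spring index C = D/d = 26.0/5.1 = 5.0980
K_W = (4C−1)/(4C−4) + 0.615/C = 19.392/16.392 + 0.1206 = 1.3036
τ₀ = 8FD/(πd³) = 8·1080·26.0/(π·5.1³) = 224640/416.74 = 539.05 MPa
τ_max = K·τ₀ = 1.3036 × 539.05 = 702.73 MPa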